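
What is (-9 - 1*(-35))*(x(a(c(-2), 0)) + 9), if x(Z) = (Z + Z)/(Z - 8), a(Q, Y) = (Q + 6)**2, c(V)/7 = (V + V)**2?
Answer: 995098/3479 ≈ 286.03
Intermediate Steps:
c(V) = 28*V**2 (c(V) = 7*(V + V)**2 = 7*(2*V)**2 = 7*(4*V**2) = 28*V**2)
a(Q, Y) = (6 + Q)**2
x(Z) = 2*Z/(-8 + Z) (x(Z) = (2*Z)/(-8 + Z) = 2*Z/(-8 + Z))
(-9 - 1*(-35))*(x(a(c(-2), 0)) + 9) = (-9 - 1*(-35))*(2*(6 + 28*(-2)**2)**2/(-8 + (6 + 28*(-2)**2)**2) + 9) = (-9 + 35)*(2*(6 + 28*4)**2/(-8 + (6 + 28*4)**2) + 9) = 26*(2*(6 + 112)**2/(-8 + (6 + 112)**2) + 9) = 26*(2*118**2/(-8 + 118**2) + 9) = 26*(2*13924/(-8 + 13924) + 9) = 26*(2*13924/13916 + 9) = 26*(2*13924*(1/13916) + 9) = 26*(6962/3479 + 9) = 26*(38273/3479) = 995098/3479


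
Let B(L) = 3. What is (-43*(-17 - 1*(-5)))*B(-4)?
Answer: 1548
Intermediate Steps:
(-43*(-17 - 1*(-5)))*B(-4) = -43*(-17 - 1*(-5))*3 = -43*(-17 + 5)*3 = -43*(-12)*3 = 516*3 = 1548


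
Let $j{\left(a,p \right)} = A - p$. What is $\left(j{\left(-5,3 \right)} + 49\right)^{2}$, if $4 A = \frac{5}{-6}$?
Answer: $\frac{1207801}{576} \approx 2096.9$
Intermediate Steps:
$A = - \frac{5}{24}$ ($A = \frac{5 \frac{1}{-6}}{4} = \frac{5 \left(- \frac{1}{6}\right)}{4} = \frac{1}{4} \left(- \frac{5}{6}\right) = - \frac{5}{24} \approx -0.20833$)
$j{\left(a,p \right)} = - \frac{5}{24} - p$
$\left(j{\left(-5,3 \right)} + 49\right)^{2} = \left(\left(- \frac{5}{24} - 3\right) + 49\right)^{2} = \left(- \frac{77}{24} + 49\right)^{2} = \left(\frac{1099}{24}\right)^{2} = \frac{1207801}{576}$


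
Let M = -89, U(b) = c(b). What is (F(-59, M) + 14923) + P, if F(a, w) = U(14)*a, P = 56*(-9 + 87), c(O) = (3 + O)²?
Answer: 2240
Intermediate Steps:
U(b) = (3 + b)²
P = 4368 (P = 56*78 = 4368)
F(a, w) = 289*a (F(a, w) = (3 + 14)²*a = 17²*a = 289*a)
(F(-59, M) + 14923) + P = (289*(-59) + 14923) + 4368 = (-17051 + 14923) + 4368 = -2128 + 4368 = 2240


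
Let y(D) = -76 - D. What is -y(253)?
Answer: 329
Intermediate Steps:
-y(253) = -(-76 - 1*253) = -(-76 - 253) = -1*(-329) = 329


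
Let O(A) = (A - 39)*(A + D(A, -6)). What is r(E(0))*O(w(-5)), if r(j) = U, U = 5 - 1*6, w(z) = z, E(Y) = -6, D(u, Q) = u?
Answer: -440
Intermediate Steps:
O(A) = 2*A*(-39 + A) (O(A) = (A - 39)*(A + A) = (-39 + A)*(2*A) = 2*A*(-39 + A))
U = -1 (U = 5 - 6 = -1)
r(j) = -1
r(E(0))*O(w(-5)) = -2*(-5)*(-39 - 5) = -2*(-5)*(-44) = -1*440 = -440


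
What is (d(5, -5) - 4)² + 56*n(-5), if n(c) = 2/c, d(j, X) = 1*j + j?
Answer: 68/5 ≈ 13.600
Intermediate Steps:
d(j, X) = 2*j (d(j, X) = j + j = 2*j)
(d(5, -5) - 4)² + 56*n(-5) = (2*5 - 4)² + 56*(2/(-5)) = (10 - 4)² + 56*(2*(-⅕)) = 6² + 56*(-⅖) = 36 - 112/5 = 68/5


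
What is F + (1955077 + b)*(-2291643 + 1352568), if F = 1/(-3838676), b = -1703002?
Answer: -908681135854252501/3838676 ≈ -2.3672e+11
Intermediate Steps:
F = -1/3838676 ≈ -2.6051e-7
F + (1955077 + b)*(-2291643 + 1352568) = -1/3838676 + (1955077 - 1703002)*(-2291643 + 1352568) = -1/3838676 + 252075*(-939075) = -1/3838676 - 236717330625 = -908681135854252501/3838676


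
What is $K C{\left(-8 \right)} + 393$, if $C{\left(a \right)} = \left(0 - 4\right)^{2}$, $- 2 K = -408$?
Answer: $3657$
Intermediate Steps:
$K = 204$ ($K = \left(- \frac{1}{2}\right) \left(-408\right) = 204$)
$C{\left(a \right)} = 16$ ($C{\left(a \right)} = \left(-4\right)^{2} = 16$)
$K C{\left(-8 \right)} + 393 = 204 \cdot 16 + 393 = 3264 + 393 = 3657$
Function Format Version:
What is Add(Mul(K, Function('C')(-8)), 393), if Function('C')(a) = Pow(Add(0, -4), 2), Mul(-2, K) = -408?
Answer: 3657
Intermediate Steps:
K = 204 (K = Mul(Rational(-1, 2), -408) = 204)
Function('C')(a) = 16 (Function('C')(a) = Pow(-4, 2) = 16)
Add(Mul(K, Function('C')(-8)), 393) = Add(Mul(204, 16), 393) = Add(3264, 393) = 3657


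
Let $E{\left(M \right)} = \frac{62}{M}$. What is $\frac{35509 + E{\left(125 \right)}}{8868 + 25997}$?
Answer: $\frac{4438687}{4358125} \approx 1.0185$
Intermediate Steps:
$\frac{35509 + E{\left(125 \right)}}{8868 + 25997} = \frac{35509 + \frac{62}{125}}{8868 + 25997} = \frac{35509 + 62 \cdot \frac{1}{125}}{34865} = \left(35509 + \frac{62}{125}\right) \frac{1}{34865} = \frac{4438687}{125} \cdot \frac{1}{34865} = \frac{4438687}{4358125}$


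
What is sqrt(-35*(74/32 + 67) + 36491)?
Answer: sqrt(545041)/4 ≈ 184.57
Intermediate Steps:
sqrt(-35*(74/32 + 67) + 36491) = sqrt(-35*(74*(1/32) + 67) + 36491) = sqrt(-35*(37/16 + 67) + 36491) = sqrt(-35*1109/16 + 36491) = sqrt(-38815/16 + 36491) = sqrt(545041/16) = sqrt(545041)/4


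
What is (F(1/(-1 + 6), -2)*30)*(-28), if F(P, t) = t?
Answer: 1680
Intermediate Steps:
(F(1/(-1 + 6), -2)*30)*(-28) = -2*30*(-28) = -60*(-28) = 1680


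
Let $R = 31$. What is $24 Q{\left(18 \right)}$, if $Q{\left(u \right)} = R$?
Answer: $744$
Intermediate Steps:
$Q{\left(u \right)} = 31$
$24 Q{\left(18 \right)} = 24 \cdot 31 = 744$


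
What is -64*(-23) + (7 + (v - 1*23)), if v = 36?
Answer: 1492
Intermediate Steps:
-64*(-23) + (7 + (v - 1*23)) = -64*(-23) + (7 + (36 - 1*23)) = 1472 + (7 + (36 - 23)) = 1472 + (7 + 13) = 1472 + 20 = 1492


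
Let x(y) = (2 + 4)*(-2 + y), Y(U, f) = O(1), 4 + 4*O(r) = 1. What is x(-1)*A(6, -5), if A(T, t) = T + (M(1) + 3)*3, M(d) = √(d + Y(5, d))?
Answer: -297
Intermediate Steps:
O(r) = -¾ (O(r) = -1 + (¼)*1 = -1 + ¼ = -¾)
Y(U, f) = -¾
M(d) = √(-¾ + d) (M(d) = √(d - ¾) = √(-¾ + d))
x(y) = -12 + 6*y (x(y) = 6*(-2 + y) = -12 + 6*y)
A(T, t) = 21/2 + T (A(T, t) = T + (√(-3 + 4*1)/2 + 3)*3 = T + (√(-3 + 4)/2 + 3)*3 = T + (√1/2 + 3)*3 = T + ((½)*1 + 3)*3 = T + (½ + 3)*3 = T + (7/2)*3 = T + 21/2 = 21/2 + T)
x(-1)*A(6, -5) = (-12 + 6*(-1))*(21/2 + 6) = (-12 - 6)*(33/2) = -18*33/2 = -297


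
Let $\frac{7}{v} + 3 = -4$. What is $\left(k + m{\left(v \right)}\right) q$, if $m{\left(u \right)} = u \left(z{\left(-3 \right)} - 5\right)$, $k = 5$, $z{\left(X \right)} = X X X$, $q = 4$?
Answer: $148$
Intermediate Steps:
$v = -1$ ($v = \frac{7}{-3 - 4} = \frac{7}{-7} = 7 \left(- \frac{1}{7}\right) = -1$)
$z{\left(X \right)} = X^{3}$ ($z{\left(X \right)} = X^{2} X = X^{3}$)
$m{\left(u \right)} = - 32 u$ ($m{\left(u \right)} = u \left(\left(-3\right)^{3} - 5\right) = u \left(-27 - 5\right) = u \left(-32\right) = - 32 u$)
$\left(k + m{\left(v \right)}\right) q = \left(5 - -32\right) 4 = \left(5 + 32\right) 4 = 37 \cdot 4 = 148$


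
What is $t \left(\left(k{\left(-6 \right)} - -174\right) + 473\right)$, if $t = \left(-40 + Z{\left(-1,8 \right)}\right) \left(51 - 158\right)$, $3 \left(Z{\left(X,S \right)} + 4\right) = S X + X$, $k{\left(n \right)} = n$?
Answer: $3223589$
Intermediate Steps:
$Z{\left(X,S \right)} = -4 + \frac{X}{3} + \frac{S X}{3}$ ($Z{\left(X,S \right)} = -4 + \frac{S X + X}{3} = -4 + \frac{X + S X}{3} = -4 + \left(\frac{X}{3} + \frac{S X}{3}\right) = -4 + \frac{X}{3} + \frac{S X}{3}$)
$t = 5029$ ($t = \left(-40 + \left(-4 + \frac{1}{3} \left(-1\right) + \frac{1}{3} \cdot 8 \left(-1\right)\right)\right) \left(51 - 158\right) = \left(-40 - 7\right) \left(-107\right) = \left(-47\right) \left(-107\right) = 5029$)
$t \left(\left(k{\left(-6 \right)} - -174\right) + 473\right) = 5029 \left(\left(-6 - -174\right) + 473\right) = 5029 \left(\left(-6 + 174\right) + 473\right) = 5029 \left(168 + 473\right) = 5029 \cdot 641 = 3223589$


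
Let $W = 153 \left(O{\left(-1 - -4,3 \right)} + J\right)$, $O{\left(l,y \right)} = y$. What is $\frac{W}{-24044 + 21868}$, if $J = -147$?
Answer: $\frac{81}{8} \approx 10.125$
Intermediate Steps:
$W = -22032$ ($W = 153 \left(3 - 147\right) = 153 \left(-144\right) = -22032$)
$\frac{W}{-24044 + 21868} = - \frac{22032}{-24044 + 21868} = - \frac{22032}{-2176} = \left(-22032\right) \left(- \frac{1}{2176}\right) = \frac{81}{8}$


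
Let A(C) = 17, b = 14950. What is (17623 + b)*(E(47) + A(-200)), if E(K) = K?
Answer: 2084672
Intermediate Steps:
(17623 + b)*(E(47) + A(-200)) = (17623 + 14950)*(47 + 17) = 32573*64 = 2084672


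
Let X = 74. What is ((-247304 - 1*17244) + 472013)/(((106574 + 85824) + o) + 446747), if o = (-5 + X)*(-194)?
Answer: 207465/625759 ≈ 0.33154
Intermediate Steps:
o = -13386 (o = (-5 + 74)*(-194) = 69*(-194) = -13386)
((-247304 - 1*17244) + 472013)/(((106574 + 85824) + o) + 446747) = ((-247304 - 1*17244) + 472013)/(((106574 + 85824) - 13386) + 446747) = ((-247304 - 17244) + 472013)/((192398 - 13386) + 446747) = (-264548 + 472013)/(179012 + 446747) = 207465/625759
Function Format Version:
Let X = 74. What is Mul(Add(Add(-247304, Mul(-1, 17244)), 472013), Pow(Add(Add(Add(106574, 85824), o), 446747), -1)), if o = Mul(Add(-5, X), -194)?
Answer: Rational(207465, 625759) ≈ 0.33154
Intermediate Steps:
o = -13386 (o = Mul(Add(-5, 74), -194) = Mul(69, -194) = -13386)
Mul(Add(Add(-247304, Mul(-1, 17244)), 472013), Pow(Add(Add(Add(106574, 85824), o), 446747), -1)) = Mul(Add(Add(-247304, Mul(-1, 17244)), 472013), Pow(Add(Add(Add(106574, 85824), -13386), 446747), -1)) = Mul(Add(Add(-247304, -17244), 472013), Pow(Add(Add(192398, -13386), 446747), -1)) = Mul(Add(-264548, 472013), Pow(Add(179012, 446747), -1)) = Mul(207465, Pow(625759, -1)) = Mul(207465, Rational(1, 625759)) = Rational(207465, 625759)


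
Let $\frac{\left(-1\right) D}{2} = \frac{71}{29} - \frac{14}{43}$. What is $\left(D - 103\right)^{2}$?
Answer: $\frac{17885050225}{1555009} \approx 11502.0$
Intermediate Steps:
$D = - \frac{5294}{1247}$ ($D = - 2 \left(\frac{71}{29} - \frac{14}{43}\right) = \left(-2\right) \frac{2647}{1247} = - \frac{5294}{1247} \approx -4.2454$)
$\left(D - 103\right)^{2} = \left(- \frac{5294}{1247} - 103\right)^{2} = \left(- \frac{133735}{1247}\right)^{2} = \frac{17885050225}{1555009}$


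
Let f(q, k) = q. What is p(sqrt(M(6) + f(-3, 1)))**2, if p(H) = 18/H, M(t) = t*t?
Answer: 108/11 ≈ 9.8182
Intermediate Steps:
M(t) = t**2
p(sqrt(M(6) + f(-3, 1)))**2 = (18/(sqrt(6**2 - 3)))**2 = (18/(sqrt(36 - 3)))**2 = (18/(sqrt(33)))**2 = (18*(sqrt(33)/33))**2 = (6*sqrt(33)/11)**2 = 108/11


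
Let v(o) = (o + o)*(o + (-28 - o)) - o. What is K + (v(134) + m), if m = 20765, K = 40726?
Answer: 53853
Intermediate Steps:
v(o) = -57*o (v(o) = (2*o)*(-28) - o = -56*o - o = -57*o)
K + (v(134) + m) = 40726 + (-57*134 + 20765) = 40726 + (-7638 + 20765) = 40726 + 13127 = 53853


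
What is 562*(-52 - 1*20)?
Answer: -40464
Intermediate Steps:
562*(-52 - 1*20) = 562*(-52 - 20) = 562*(-72) = -40464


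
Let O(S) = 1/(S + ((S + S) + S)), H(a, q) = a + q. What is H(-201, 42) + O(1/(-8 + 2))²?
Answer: -627/4 ≈ -156.75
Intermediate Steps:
O(S) = 1/(4*S) (O(S) = 1/(S + (2*S + S)) = 1/(S + 3*S) = 1/(4*S))
H(-201, 42) + O(1/(-8 + 2))² = (-201 + 42) + (1/(4*(1/(-8 + 2))))² = -159 + (1/(4*(1/(-6))))² = -159 + (1/(4*(-⅙)))² = -159 + ((¼)*(-6))² = -159 + (-3/2)² = -159 + 9/4 = -627/4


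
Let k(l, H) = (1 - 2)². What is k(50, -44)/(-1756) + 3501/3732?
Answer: 256001/273058 ≈ 0.93753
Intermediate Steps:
k(l, H) = 1 (k(l, H) = (-1)² = 1)
k(50, -44)/(-1756) + 3501/3732 = 1/(-1756) + 3501/3732 = 1*(-1/1756) + 3501*(1/3732) = -1/1756 + 1167/1244 = 256001/273058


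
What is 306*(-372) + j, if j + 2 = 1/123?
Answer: -14001581/123 ≈ -1.1383e+5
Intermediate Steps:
j = -245/123 (j = -2 + 1/123 = -245/123 ≈ -1.9919)
306*(-372) + j = 306*(-372) - 245/123 = -113832 - 245/123 = -14001581/123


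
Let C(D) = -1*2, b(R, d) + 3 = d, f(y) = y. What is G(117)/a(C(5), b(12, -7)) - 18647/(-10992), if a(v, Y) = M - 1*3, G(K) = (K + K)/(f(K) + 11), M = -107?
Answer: 8124301/4836480 ≈ 1.6798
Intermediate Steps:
b(R, d) = -3 + d
G(K) = 2*K/(11 + K) (G(K) = (K + K)/(K + 11) = (2*K)/(11 + K) = 2*K/(11 + K))
C(D) = -2
a(v, Y) = -110 (a(v, Y) = -107 - 1*3 = -107 - 3 = -110)
G(117)/a(C(5), b(12, -7)) - 18647/(-10992) = (2*117/(11 + 117))/(-110) - 18647/(-10992) = (2*117/128)*(-1/110) - 18647*(-1/10992) = (2*117*(1/128))*(-1/110) + 18647/10992 = (117/64)*(-1/110) + 18647/10992 = -117/7040 + 18647/10992 = 8124301/4836480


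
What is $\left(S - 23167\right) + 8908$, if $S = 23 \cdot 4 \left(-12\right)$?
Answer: $-15363$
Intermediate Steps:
$S = -1104$ ($S = 92 \left(-12\right) = -1104$)
$\left(S - 23167\right) + 8908 = \left(-1104 - 23167\right) + 8908 = -24271 + 8908 = -15363$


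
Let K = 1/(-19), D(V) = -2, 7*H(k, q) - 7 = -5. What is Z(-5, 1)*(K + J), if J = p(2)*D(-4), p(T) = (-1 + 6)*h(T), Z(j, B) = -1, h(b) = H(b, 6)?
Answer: 387/133 ≈ 2.9098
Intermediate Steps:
H(k, q) = 2/7 (H(k, q) = 1 + (⅐)*(-5) = 1 - 5/7 = 2/7)
h(b) = 2/7
K = -1/19 ≈ -0.052632
p(T) = 10/7 (p(T) = (-1 + 6)*(2/7) = 5*(2/7) = 10/7)
J = -20/7 (J = (10/7)*(-2) = -20/7 ≈ -2.8571)
Z(-5, 1)*(K + J) = -(-1/19 - 20/7) = -1*(-387/133) = 387/133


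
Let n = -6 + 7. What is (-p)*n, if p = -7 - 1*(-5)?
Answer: 2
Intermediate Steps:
n = 1
p = -2 (p = -7 + 5 = -2)
(-p)*n = -1*(-2)*1 = 2*1 = 2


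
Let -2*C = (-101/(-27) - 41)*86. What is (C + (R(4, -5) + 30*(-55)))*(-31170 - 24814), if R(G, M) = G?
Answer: 66285056/27 ≈ 2.4550e+6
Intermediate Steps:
C = 43258/27 (C = -(-101/(-27) - 41)*86/2 = -(-101*(-1/27) - 41)*86/2 = -(101/27 - 41)*86/2 = -(-503)*86/27 = -½*(-86516/27) = 43258/27 ≈ 1602.1)
(C + (R(4, -5) + 30*(-55)))*(-31170 - 24814) = (43258/27 + (4 + 30*(-55)))*(-31170 - 24814) = (43258/27 + (4 - 1650))*(-55984) = (43258/27 - 1646)*(-55984) = -1184/27*(-55984) = 66285056/27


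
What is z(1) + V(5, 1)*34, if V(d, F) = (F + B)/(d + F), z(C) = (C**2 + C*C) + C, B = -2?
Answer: -8/3 ≈ -2.6667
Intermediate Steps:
z(C) = C + 2*C**2 (z(C) = (C**2 + C**2) + C = 2*C**2 + C = C + 2*C**2)
V(d, F) = (-2 + F)/(F + d) (V(d, F) = (F - 2)/(d + F) = (-2 + F)/(F + d))
z(1) + V(5, 1)*34 = 1*(1 + 2*1) + ((-2 + 1)/(1 + 5))*34 = 1*(1 + 2) + (-1/6)*34 = 1*3 + ((1/6)*(-1))*34 = 3 - 1/6*34 = 3 - 17/3 = -8/3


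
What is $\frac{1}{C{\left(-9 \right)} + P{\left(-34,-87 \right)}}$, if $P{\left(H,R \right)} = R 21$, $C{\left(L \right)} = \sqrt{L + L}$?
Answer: $- \frac{203}{370883} - \frac{i \sqrt{2}}{1112649} \approx -0.00054734 - 1.271 \cdot 10^{-6} i$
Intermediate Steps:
$C{\left(L \right)} = \sqrt{2} \sqrt{L}$ ($C{\left(L \right)} = \sqrt{2 L} = \sqrt{2} \sqrt{L}$)
$P{\left(H,R \right)} = 21 R$
$\frac{1}{C{\left(-9 \right)} + P{\left(-34,-87 \right)}} = \frac{1}{\sqrt{2} \sqrt{-9} + 21 \left(-87\right)} = \frac{1}{\sqrt{2} \cdot 3 i - 1827} = \frac{1}{3 i \sqrt{2} - 1827} = \frac{1}{-1827 + 3 i \sqrt{2}}$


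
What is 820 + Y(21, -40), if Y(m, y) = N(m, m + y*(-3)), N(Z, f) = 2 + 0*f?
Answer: 822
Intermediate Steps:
N(Z, f) = 2 (N(Z, f) = 2 + 0 = 2)
Y(m, y) = 2
820 + Y(21, -40) = 820 + 2 = 822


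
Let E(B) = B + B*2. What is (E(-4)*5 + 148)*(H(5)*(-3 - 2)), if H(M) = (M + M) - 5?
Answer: -2200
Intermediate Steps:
H(M) = -5 + 2*M (H(M) = 2*M - 5 = -5 + 2*M)
E(B) = 3*B (E(B) = B + 2*B = 3*B)
(E(-4)*5 + 148)*(H(5)*(-3 - 2)) = ((3*(-4))*5 + 148)*((-5 + 2*5)*(-3 - 2)) = (-12*5 + 148)*((-5 + 10)*(-5)) = (-60 + 148)*(5*(-5)) = 88*(-25) = -2200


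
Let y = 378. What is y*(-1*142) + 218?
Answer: -53458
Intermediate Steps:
y*(-1*142) + 218 = 378*(-1*142) + 218 = 378*(-142) + 218 = -53676 + 218 = -53458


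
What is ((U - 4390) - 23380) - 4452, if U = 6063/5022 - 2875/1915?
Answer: -20659066031/641142 ≈ -32222.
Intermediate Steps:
U = -188507/641142 (U = 6063*(1/5022) - 2875*1/1915 = 2021/1674 - 575/383 = -188507/641142 ≈ -0.29402)
((U - 4390) - 23380) - 4452 = ((-188507/641142 - 4390) - 23380) - 4452 = (-2814801887/641142 - 23380) - 4452 = -17804701847/641142 - 4452 = -20659066031/641142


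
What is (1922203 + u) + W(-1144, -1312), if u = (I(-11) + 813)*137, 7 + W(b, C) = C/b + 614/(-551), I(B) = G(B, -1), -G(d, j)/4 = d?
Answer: 160706599327/78793 ≈ 2.0396e+6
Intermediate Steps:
G(d, j) = -4*d
I(B) = -4*B
W(b, C) = -4471/551 + C/b (W(b, C) = -7 + (C/b + 614/(-551)) = -7 + (C/b + 614*(-1/551)) = -7 + (C/b - 614/551) = -7 + (-614/551 + C/b) = -4471/551 + C/b)
u = 117409 (u = (-4*(-11) + 813)*137 = (44 + 813)*137 = 857*137 = 117409)
(1922203 + u) + W(-1144, -1312) = (1922203 + 117409) + (-4471/551 - 1312/(-1144)) = 2039612 + (-4471/551 - 1312*(-1/1144)) = 2039612 + (-4471/551 + 164/143) = 2039612 - 548989/78793 = 160706599327/78793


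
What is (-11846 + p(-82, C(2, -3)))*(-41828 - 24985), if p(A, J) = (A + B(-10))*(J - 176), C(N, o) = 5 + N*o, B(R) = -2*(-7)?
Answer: -12694470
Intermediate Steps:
B(R) = 14
p(A, J) = (-176 + J)*(14 + A) (p(A, J) = (A + 14)*(J - 176) = (14 + A)*(-176 + J) = (-176 + J)*(14 + A))
(-11846 + p(-82, C(2, -3)))*(-41828 - 24985) = (-11846 + (-2464 - 176*(-82) + 14*(5 + 2*(-3)) - 82*(5 + 2*(-3))))*(-41828 - 24985) = (-11846 + (-2464 + 14432 + 14*(5 - 6) - 82*(5 - 6)))*(-66813) = (-11846 + (-2464 + 14432 + 14*(-1) - 82*(-1)))*(-66813) = (-11846 + (-2464 + 14432 - 14 + 82))*(-66813) = (-11846 + 12036)*(-66813) = 190*(-66813) = -12694470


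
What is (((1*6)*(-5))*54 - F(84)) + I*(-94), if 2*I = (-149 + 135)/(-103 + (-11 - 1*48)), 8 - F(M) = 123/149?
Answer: -19687390/12069 ≈ -1631.2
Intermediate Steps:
F(M) = 1069/149 (F(M) = 8 - 123/149 = 1069/149)
I = 7/162 (I = ((-149 + 135)/(-103 + (-11 - 1*48)))/2 = (-14/(-103 + (-11 - 48)))/2 = (-14/(-103 - 59))/2 = (-14/(-162))/2 = (-14*(-1/162))/2 = (½)*(7/81) = 7/162 ≈ 0.043210)
(((1*6)*(-5))*54 - F(84)) + I*(-94) = (((1*6)*(-5))*54 - 1*1069/149) + (7/162)*(-94) = ((6*(-5))*54 - 1069/149) - 329/81 = (-30*54 - 1069/149) - 329/81 = (-1620 - 1069/149) - 329/81 = -242449/149 - 329/81 = -19687390/12069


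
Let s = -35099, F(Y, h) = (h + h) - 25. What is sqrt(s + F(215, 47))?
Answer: I*sqrt(35030) ≈ 187.16*I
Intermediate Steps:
F(Y, h) = -25 + 2*h (F(Y, h) = 2*h - 25 = -25 + 2*h)
sqrt(s + F(215, 47)) = sqrt(-35099 + (-25 + 2*47)) = sqrt(-35099 + (-25 + 94)) = sqrt(-35099 + 69) = sqrt(-35030) = I*sqrt(35030)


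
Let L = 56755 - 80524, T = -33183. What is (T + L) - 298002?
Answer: -354954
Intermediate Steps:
L = -23769
(T + L) - 298002 = (-33183 - 23769) - 298002 = -56952 - 298002 = -354954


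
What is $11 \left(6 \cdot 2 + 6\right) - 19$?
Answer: $179$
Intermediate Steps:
$11 \left(6 \cdot 2 + 6\right) - 19 = 11 \left(12 + 6\right) - 19 = 11 \cdot 18 - 19 = 198 - 19 = 179$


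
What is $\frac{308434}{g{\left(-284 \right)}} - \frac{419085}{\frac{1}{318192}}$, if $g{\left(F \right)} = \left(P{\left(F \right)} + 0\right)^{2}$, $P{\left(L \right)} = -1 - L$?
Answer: $- \frac{10679827650286046}{80089} \approx -1.3335 \cdot 10^{11}$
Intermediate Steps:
$g{\left(F \right)} = \left(-1 - F\right)^{2}$ ($g{\left(F \right)} = \left(\left(-1 - F\right) + 0\right)^{2} = \left(-1 - F\right)^{2}$)
$\frac{308434}{g{\left(-284 \right)}} - \frac{419085}{\frac{1}{318192}} = \frac{308434}{\left(1 - 284\right)^{2}} - \frac{419085}{\frac{1}{318192}} = \frac{308434}{\left(-283\right)^{2}} - 419085 \frac{1}{\frac{1}{318192}} = \frac{308434}{80089} - 133349494320 = - \frac{10679827650286046}{80089}$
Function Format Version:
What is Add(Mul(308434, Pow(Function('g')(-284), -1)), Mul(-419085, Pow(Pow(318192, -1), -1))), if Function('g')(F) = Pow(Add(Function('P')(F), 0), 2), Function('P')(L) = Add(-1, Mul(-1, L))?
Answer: Rational(-10679827650286046, 80089) ≈ -1.3335e+11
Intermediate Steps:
Function('g')(F) = Pow(Add(-1, Mul(-1, F)), 2) (Function('g')(F) = Pow(Add(Add(-1, Mul(-1, F)), 0), 2) = Pow(Add(-1, Mul(-1, F)), 2))
Add(Mul(308434, Pow(Function('g')(-284), -1)), Mul(-419085, Pow(Pow(318192, -1), -1))) = Add(Mul(308434, Pow(Pow(Add(1, -284), 2), -1)), Mul(-419085, Pow(Pow(318192, -1), -1))) = Add(Mul(308434, Pow(Pow(-283, 2), -1)), Mul(-419085, Pow(Rational(1, 318192), -1))) = Add(Mul(308434, Pow(80089, -1)), Mul(-419085, 318192)) = Add(Mul(308434, Rational(1, 80089)), -133349494320) = Add(Rational(308434, 80089), -133349494320) = Rational(-10679827650286046, 80089)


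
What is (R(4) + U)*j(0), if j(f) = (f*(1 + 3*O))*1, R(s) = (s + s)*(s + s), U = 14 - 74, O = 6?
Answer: 0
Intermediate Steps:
U = -60
R(s) = 4*s² (R(s) = (2*s)*(2*s) = 4*s²)
j(f) = 19*f (j(f) = (f*(1 + 3*6))*1 = (f*(1 + 18))*1 = (f*19)*1 = (19*f)*1 = 19*f)
(R(4) + U)*j(0) = (4*4² - 60)*(19*0) = (4*16 - 60)*0 = (64 - 60)*0 = 4*0 = 0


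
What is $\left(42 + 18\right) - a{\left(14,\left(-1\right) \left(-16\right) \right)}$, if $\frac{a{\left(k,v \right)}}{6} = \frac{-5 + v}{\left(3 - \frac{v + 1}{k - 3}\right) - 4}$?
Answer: $\frac{1203}{14} \approx 85.929$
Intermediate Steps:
$a{\left(k,v \right)} = \frac{6 \left(-5 + v\right)}{-1 - \frac{1 + v}{-3 + k}}$ ($a{\left(k,v \right)} = 6 \frac{-5 + v}{\left(3 - \frac{v + 1}{k - 3}\right) - 4} = 6 \frac{-5 + v}{\left(3 - \frac{1 + v}{-3 + k}\right) - 4} = 6 \frac{-5 + v}{-1 - \frac{1 + v}{-3 + k}} = \frac{6 \left(-5 + v\right)}{-1 - \frac{1 + v}{-3 + k}}$)
$\left(42 + 18\right) - a{\left(14,\left(-1\right) \left(-16\right) \right)} = \left(42 + 18\right) - \frac{6 \left(-15 + 3 \left(\left(-1\right) \left(-16\right)\right) + 5 \cdot 14 - 14 \left(\left(-1\right) \left(-16\right)\right)\right)}{-2 + 14 - -16} = 60 - \frac{6 \left(-15 + 3 \cdot 16 + 70 - 14 \cdot 16\right)}{-2 + 14 + 16} = 60 - \frac{6 \left(-15 + 48 + 70 - 224\right)}{28} = 60 - 6 \cdot \frac{1}{28} \left(-121\right) = 60 - - \frac{363}{14} = 60 + \frac{363}{14} = \frac{1203}{14}$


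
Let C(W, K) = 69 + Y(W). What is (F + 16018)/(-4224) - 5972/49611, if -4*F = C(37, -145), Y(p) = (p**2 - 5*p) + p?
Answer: -178643373/46568192 ≈ -3.8362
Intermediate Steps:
Y(p) = p**2 - 4*p
C(W, K) = 69 + W*(-4 + W)
F = -645/2 (F = -(69 + 37*(-4 + 37))/4 = -(69 + 37*33)/4 = -(69 + 1221)/4 = -1/4*1290 = -645/2 ≈ -322.50)
(F + 16018)/(-4224) - 5972/49611 = (-645/2 + 16018)/(-4224) - 5972/49611 = (31391/2)*(-1/4224) - 5972*1/49611 = -31391/8448 - 5972/49611 = -178643373/46568192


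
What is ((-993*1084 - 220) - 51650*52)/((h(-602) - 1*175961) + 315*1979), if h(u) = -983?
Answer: -3762432/446441 ≈ -8.4276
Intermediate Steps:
((-993*1084 - 220) - 51650*52)/((h(-602) - 1*175961) + 315*1979) = ((-993*1084 - 220) - 51650*52)/((-983 - 1*175961) + 315*1979) = ((-1076412 - 220) - 2685800)/((-983 - 175961) + 623385) = (-1076632 - 2685800)/(-176944 + 623385) = -3762432/446441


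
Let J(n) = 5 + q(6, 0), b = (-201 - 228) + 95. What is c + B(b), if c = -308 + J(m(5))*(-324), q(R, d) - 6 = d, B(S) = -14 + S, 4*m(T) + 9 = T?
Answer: -4220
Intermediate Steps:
m(T) = -9/4 + T/4
b = -334 (b = -429 + 95 = -334)
q(R, d) = 6 + d
J(n) = 11 (J(n) = 5 + (6 + 0) = 5 + 6 = 11)
c = -3872 (c = -308 + 11*(-324) = -308 - 3564 = -3872)
c + B(b) = -3872 + (-14 - 334) = -3872 - 348 = -4220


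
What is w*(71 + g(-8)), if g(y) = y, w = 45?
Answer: 2835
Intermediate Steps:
w*(71 + g(-8)) = 45*(71 - 8) = 45*63 = 2835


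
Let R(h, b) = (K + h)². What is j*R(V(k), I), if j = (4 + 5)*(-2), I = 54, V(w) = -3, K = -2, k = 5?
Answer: -450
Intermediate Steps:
R(h, b) = (-2 + h)²
j = -18 (j = 9*(-2) = -18)
j*R(V(k), I) = -18*(-2 - 3)² = -18*(-5)² = -18*25 = -450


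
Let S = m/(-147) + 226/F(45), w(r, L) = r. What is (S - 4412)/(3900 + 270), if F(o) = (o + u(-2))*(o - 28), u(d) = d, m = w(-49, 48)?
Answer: -9674107/9144810 ≈ -1.0579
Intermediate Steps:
m = -49
F(o) = (-28 + o)*(-2 + o) (F(o) = (o - 2)*(o - 28) = (-2 + o)*(-28 + o) = (-28 + o)*(-2 + o))
S = 1409/2193 (S = -49/(-147) + 226/(56 + 45**2 - 30*45) = -49*(-1/147) + 226/(56 + 2025 - 1350) = 1/3 + 226/731 = 1409/2193 ≈ 0.64250)
(S - 4412)/(3900 + 270) = (1409/2193 - 4412)/(3900 + 270) = -9674107/2193/4170 = -9674107/2193*1/4170 = -9674107/9144810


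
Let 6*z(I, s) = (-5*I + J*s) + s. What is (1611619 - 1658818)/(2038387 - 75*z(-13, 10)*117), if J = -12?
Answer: -94398/4208399 ≈ -0.022431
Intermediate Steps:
z(I, s) = -11*s/6 - 5*I/6 (z(I, s) = ((-5*I - 12*s) + s)/6 = ((-12*s - 5*I) + s)/6 = (-11*s - 5*I)/6 = -11*s/6 - 5*I/6)
(1611619 - 1658818)/(2038387 - 75*z(-13, 10)*117) = (1611619 - 1658818)/(2038387 - 75*(-11/6*10 - ⅚*(-13))*117) = -47199/(2038387 - 75*(-55/3 + 65/6)*117) = -47199/(2038387 - 75*(-15/2)*117) = -47199/(2038387 + (1125/2)*117) = -47199/(2038387 + 131625/2) = -47199/4208399/2 = -47199*2/4208399 = -94398/4208399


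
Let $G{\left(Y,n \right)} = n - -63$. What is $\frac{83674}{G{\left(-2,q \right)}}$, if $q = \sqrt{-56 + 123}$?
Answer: $\frac{2635731}{1951} - \frac{41837 \sqrt{67}}{1951} \approx 1175.4$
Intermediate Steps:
$q = \sqrt{67} \approx 8.1853$
$G{\left(Y,n \right)} = 63 + n$ ($G{\left(Y,n \right)} = n + 63 = 63 + n$)
$\frac{83674}{G{\left(-2,q \right)}} = \frac{83674}{63 + \sqrt{67}}$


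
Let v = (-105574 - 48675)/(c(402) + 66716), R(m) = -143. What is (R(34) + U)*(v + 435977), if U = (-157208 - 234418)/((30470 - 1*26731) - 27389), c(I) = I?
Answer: -21875528354410497/396835175 ≈ -5.5125e+7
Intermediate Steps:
U = 195813/11825 (U = -391626/((30470 - 26731) - 27389) = -391626/(3739 - 27389) = -391626/(-23650) = -391626*(-1/23650) = 195813/11825 ≈ 16.559)
v = -154249/67118 (v = (-105574 - 48675)/(402 + 66716) = -154249/67118 ≈ -2.2982)
(R(34) + U)*(v + 435977) = (-143 + 195813/11825)*(-154249/67118 + 435977) = -1495162/11825*29261750037/67118 = -21875528354410497/396835175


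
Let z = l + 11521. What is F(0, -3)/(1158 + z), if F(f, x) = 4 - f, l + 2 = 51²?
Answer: 2/7639 ≈ 0.00026181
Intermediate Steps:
l = 2599 (l = -2 + 51² = -2 + 2601 = 2599)
z = 14120 (z = 2599 + 11521 = 14120)
F(0, -3)/(1158 + z) = (4 - 1*0)/(1158 + 14120) = (4 + 0)/15278 = (1/15278)*4 = 2/7639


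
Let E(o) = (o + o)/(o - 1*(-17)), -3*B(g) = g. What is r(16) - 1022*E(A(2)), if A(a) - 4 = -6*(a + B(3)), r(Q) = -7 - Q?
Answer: 3743/15 ≈ 249.53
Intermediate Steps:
B(g) = -g/3
A(a) = 10 - 6*a (A(a) = 4 - 6*(a - ⅓*3) = 4 - 6*(a - 1) = 4 - 6*(-1 + a) = 4 + (6 - 6*a) = 10 - 6*a)
E(o) = 2*o/(17 + o) (E(o) = (2*o)/(o + 17) = (2*o)/(17 + o) = 2*o/(17 + o))
r(16) - 1022*E(A(2)) = (-7 - 1*16) - 2044*(10 - 6*2)/(17 + (10 - 6*2)) = (-7 - 16) - 2044*(10 - 12)/(17 + (10 - 12)) = -23 - 2044*(-2)/(17 - 2) = -23 - 2044*(-2)/15 = -23 - 1022*(-4/15) = -23 + 4088/15 = 3743/15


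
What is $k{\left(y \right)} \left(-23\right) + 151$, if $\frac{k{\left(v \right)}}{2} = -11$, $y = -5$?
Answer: $657$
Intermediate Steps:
$k{\left(v \right)} = -22$ ($k{\left(v \right)} = 2 \left(-11\right) = -22$)
$k{\left(y \right)} \left(-23\right) + 151 = \left(-22\right) \left(-23\right) + 151 = 506 + 151 = 657$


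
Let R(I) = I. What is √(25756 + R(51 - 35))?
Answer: 2*√6443 ≈ 160.54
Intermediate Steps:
√(25756 + R(51 - 35)) = √(25756 + (51 - 35)) = √(25756 + 16) = √25772 = 2*√6443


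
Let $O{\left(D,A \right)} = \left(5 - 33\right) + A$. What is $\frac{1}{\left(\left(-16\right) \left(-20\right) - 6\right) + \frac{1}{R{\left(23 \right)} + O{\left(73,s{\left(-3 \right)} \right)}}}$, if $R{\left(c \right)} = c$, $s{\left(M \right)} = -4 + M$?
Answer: $\frac{12}{3767} \approx 0.0031856$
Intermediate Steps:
$O{\left(D,A \right)} = -28 + A$
$\frac{1}{\left(\left(-16\right) \left(-20\right) - 6\right) + \frac{1}{R{\left(23 \right)} + O{\left(73,s{\left(-3 \right)} \right)}}} = \frac{1}{\left(\left(-16\right) \left(-20\right) - 6\right) + \frac{1}{23 - 35}} = \frac{1}{\left(320 - 6\right) + \frac{1}{23 - 35}} = \frac{1}{314 + \frac{1}{23 - 35}} = \frac{1}{314 + \frac{1}{-12}} = \frac{1}{314 - \frac{1}{12}} = \frac{1}{\frac{3767}{12}} = \frac{12}{3767}$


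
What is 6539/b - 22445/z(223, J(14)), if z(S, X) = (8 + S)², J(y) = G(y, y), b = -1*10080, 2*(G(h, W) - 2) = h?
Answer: -9129733/8537760 ≈ -1.0693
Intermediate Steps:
G(h, W) = 2 + h/2
b = -10080
J(y) = 2 + y/2
6539/b - 22445/z(223, J(14)) = 6539/(-10080) - 22445/(8 + 223)² = 6539*(-1/10080) - 22445/(231²) = -6539/10080 - 22445/53361 = -9129733/8537760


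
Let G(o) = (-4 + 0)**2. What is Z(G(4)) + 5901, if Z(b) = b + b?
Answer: 5933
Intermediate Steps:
G(o) = 16 (G(o) = (-4)**2 = 16)
Z(b) = 2*b
Z(G(4)) + 5901 = 2*16 + 5901 = 32 + 5901 = 5933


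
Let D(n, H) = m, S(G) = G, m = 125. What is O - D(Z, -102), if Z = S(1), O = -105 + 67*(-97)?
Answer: -6729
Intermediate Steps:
O = -6604 (O = -105 - 6499 = -6604)
Z = 1
D(n, H) = 125
O - D(Z, -102) = -6604 - 1*125 = -6604 - 125 = -6729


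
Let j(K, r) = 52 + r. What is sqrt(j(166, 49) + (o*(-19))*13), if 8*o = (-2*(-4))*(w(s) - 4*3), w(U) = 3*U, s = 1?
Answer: 2*sqrt(581) ≈ 48.208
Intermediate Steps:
o = -9 (o = ((-2*(-4))*(3*1 - 4*3))/8 = (8*(3 - 12))/8 = (8*(-9))/8 = (1/8)*(-72) = -9)
sqrt(j(166, 49) + (o*(-19))*13) = sqrt((52 + 49) - 9*(-19)*13) = sqrt(101 + 171*13) = sqrt(101 + 2223) = sqrt(2324) = 2*sqrt(581)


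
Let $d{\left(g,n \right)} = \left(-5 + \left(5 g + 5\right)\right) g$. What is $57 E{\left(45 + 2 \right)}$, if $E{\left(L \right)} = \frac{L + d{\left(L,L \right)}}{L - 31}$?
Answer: $\frac{158061}{4} \approx 39515.0$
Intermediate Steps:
$d{\left(g,n \right)} = 5 g^{2}$ ($d{\left(g,n \right)} = \left(-5 + \left(5 + 5 g\right)\right) g = 5 g g = 5 g^{2}$)
$E{\left(L \right)} = \frac{L + 5 L^{2}}{-31 + L}$ ($E{\left(L \right)} = \frac{L + 5 L^{2}}{L - 31} = \frac{L + 5 L^{2}}{-31 + L}$)
$57 E{\left(45 + 2 \right)} = 57 \frac{\left(45 + 2\right) \left(1 + 5 \left(45 + 2\right)\right)}{-31 + \left(45 + 2\right)} = 57 \frac{47 \left(1 + 5 \cdot 47\right)}{-31 + 47} = 57 \frac{47 \left(1 + 235\right)}{16} = 57 \cdot 47 \cdot \frac{1}{16} \cdot 236 = 57 \cdot \frac{2773}{4} = \frac{158061}{4}$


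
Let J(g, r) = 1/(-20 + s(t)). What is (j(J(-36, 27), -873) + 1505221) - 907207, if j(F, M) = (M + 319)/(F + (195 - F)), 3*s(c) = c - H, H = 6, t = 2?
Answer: 116612176/195 ≈ 5.9801e+5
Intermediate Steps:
s(c) = -2 + c/3 (s(c) = (c - 1*6)/3 = (c - 6)/3 = (-6 + c)/3 = -2 + c/3)
J(g, r) = -3/64 (J(g, r) = 1/(-20 + (-2 + (1/3)*2)) = 1/(-20 + (-2 + 2/3)) = 1/(-20 - 4/3) = 1/(-64/3) = -3/64)
j(F, M) = 319/195 + M/195 (j(F, M) = (319 + M)/195 = (319 + M)*(1/195) = 319/195 + M/195)
(j(J(-36, 27), -873) + 1505221) - 907207 = ((319/195 + (1/195)*(-873)) + 1505221) - 907207 = ((319/195 - 291/65) + 1505221) - 907207 = (-554/195 + 1505221) - 907207 = 293517541/195 - 907207 = 116612176/195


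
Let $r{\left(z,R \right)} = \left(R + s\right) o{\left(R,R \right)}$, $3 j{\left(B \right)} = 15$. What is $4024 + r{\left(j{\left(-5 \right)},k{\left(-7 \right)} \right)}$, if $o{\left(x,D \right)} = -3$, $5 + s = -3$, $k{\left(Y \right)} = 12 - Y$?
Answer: $3991$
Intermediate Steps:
$j{\left(B \right)} = 5$ ($j{\left(B \right)} = \frac{1}{3} \cdot 15 = 5$)
$s = -8$ ($s = -5 - 3 = -8$)
$r{\left(z,R \right)} = 24 - 3 R$ ($r{\left(z,R \right)} = \left(R - 8\right) \left(-3\right) = \left(-8 + R\right) \left(-3\right) = 24 - 3 R$)
$4024 + r{\left(j{\left(-5 \right)},k{\left(-7 \right)} \right)} = 4024 + \left(24 - 3 \left(12 - -7\right)\right) = 4024 + \left(24 - 3 \left(12 + 7\right)\right) = 4024 + \left(24 - 57\right) = 4024 - 33 = 3991$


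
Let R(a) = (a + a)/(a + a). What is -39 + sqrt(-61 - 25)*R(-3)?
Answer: -39 + I*sqrt(86) ≈ -39.0 + 9.2736*I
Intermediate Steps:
R(a) = 1 (R(a) = (2*a)/((2*a)) = (2*a)*(1/(2*a)) = 1)
-39 + sqrt(-61 - 25)*R(-3) = -39 + sqrt(-61 - 25)*1 = -39 + sqrt(-86)*1 = -39 + (I*sqrt(86))*1 = -39 + I*sqrt(86)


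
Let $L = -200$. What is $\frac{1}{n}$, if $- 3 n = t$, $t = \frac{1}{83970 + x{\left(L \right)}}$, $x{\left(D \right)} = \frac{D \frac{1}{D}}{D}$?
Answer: $- \frac{50381997}{200} \approx -2.5191 \cdot 10^{5}$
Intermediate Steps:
$x{\left(D \right)} = \frac{1}{D}$ ($x{\left(D \right)} = 1 \frac{1}{D} = \frac{1}{D}$)
$t = \frac{200}{16793999}$ ($t = \frac{1}{83970 + \frac{1}{-200}} = \frac{1}{83970 - \frac{1}{200}} = \frac{1}{\frac{16793999}{200}} = \frac{200}{16793999} \approx 1.1909 \cdot 10^{-5}$)
$n = - \frac{200}{50381997}$ ($n = \left(- \frac{1}{3}\right) \frac{200}{16793999} = - \frac{200}{50381997} \approx -3.9697 \cdot 10^{-6}$)
$\frac{1}{n} = \frac{1}{- \frac{200}{50381997}} = - \frac{50381997}{200}$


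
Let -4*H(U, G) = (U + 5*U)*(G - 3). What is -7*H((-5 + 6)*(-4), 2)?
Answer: 42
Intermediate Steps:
H(U, G) = -3*U*(-3 + G)/2 (H(U, G) = -(U + 5*U)*(G - 3)/4 = -6*U*(-3 + G)/4 = -3*U*(-3 + G)/2)
-7*H((-5 + 6)*(-4), 2) = -21*(-5 + 6)*(-4)*(3 - 1*2)/2 = -21*1*(-4)*(3 - 2)/2 = -21*(-4)/2 = -7*(-6) = 42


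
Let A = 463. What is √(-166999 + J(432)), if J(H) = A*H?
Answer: √33017 ≈ 181.71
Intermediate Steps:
J(H) = 463*H
√(-166999 + J(432)) = √(-166999 + 463*432) = √(-166999 + 200016) = √33017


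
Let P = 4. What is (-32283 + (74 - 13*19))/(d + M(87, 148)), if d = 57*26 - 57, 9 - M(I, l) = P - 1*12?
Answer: -16228/721 ≈ -22.508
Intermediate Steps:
M(I, l) = 17 (M(I, l) = 9 - (4 - 1*12) = 9 - (4 - 12) = 9 - 1*(-8) = 9 + 8 = 17)
d = 1425 (d = 1482 - 57 = 1425)
(-32283 + (74 - 13*19))/(d + M(87, 148)) = (-32283 + (74 - 13*19))/(1425 + 17) = (-32283 + (74 - 247))/1442 = (-32283 - 173)*(1/1442) = -32456*1/1442 = -16228/721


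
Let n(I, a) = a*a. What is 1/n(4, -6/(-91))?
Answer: 8281/36 ≈ 230.03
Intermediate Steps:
n(I, a) = a²
1/n(4, -6/(-91)) = 1/((-6/(-91))²) = 1/((-6*(-1/91))²) = 1/((6/91)²) = 1/(36/8281) = 8281/36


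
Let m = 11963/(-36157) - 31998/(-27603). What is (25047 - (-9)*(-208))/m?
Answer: 7709871908475/275578999 ≈ 27977.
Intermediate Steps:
m = 275578999/332680557 (m = 11963*(-1/36157) - 31998*(-1/27603) = -11963/36157 + 10666/9201 = 275578999/332680557 ≈ 0.82836)
(25047 - (-9)*(-208))/m = (25047 - (-9)*(-208))/(275578999/332680557) = (25047 - 1*1872)*(332680557/275578999) = (25047 - 1872)*(332680557/275578999) = 23175*(332680557/275578999) = 7709871908475/275578999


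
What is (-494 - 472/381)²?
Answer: 35602406596/145161 ≈ 2.4526e+5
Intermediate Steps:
(-494 - 472/381)² = (-188686/381)² = 35602406596/145161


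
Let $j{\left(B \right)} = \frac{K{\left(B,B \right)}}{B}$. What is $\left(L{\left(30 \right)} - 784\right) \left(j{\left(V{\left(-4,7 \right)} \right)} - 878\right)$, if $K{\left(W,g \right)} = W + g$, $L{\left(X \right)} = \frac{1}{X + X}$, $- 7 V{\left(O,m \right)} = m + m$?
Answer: $\frac{3433847}{5} \approx 6.8677 \cdot 10^{5}$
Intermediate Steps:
$V{\left(O,m \right)} = - \frac{2 m}{7}$ ($V{\left(O,m \right)} = - \frac{m + m}{7} = - \frac{2 m}{7}$)
$L{\left(X \right)} = \frac{1}{2 X}$
$j{\left(B \right)} = 2$ ($j{\left(B \right)} = \frac{B + B}{B} = \frac{2 B}{B} = 2$)
$\left(L{\left(30 \right)} - 784\right) \left(j{\left(V{\left(-4,7 \right)} \right)} - 878\right) = \left(\frac{1}{2 \cdot 30} - 784\right) \left(2 - 878\right) = \left(\frac{1}{2} \cdot \frac{1}{30} - 784\right) \left(-876\right) = \left(\frac{1}{60} - 784\right) \left(-876\right) = \left(- \frac{47039}{60}\right) \left(-876\right) = \frac{3433847}{5}$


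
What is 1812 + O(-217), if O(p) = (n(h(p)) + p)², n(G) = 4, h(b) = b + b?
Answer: 47181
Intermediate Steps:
h(b) = 2*b
O(p) = (4 + p)²
1812 + O(-217) = 1812 + (4 - 217)² = 1812 + (-213)² = 1812 + 45369 = 47181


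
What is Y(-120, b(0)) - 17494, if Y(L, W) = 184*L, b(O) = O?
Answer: -39574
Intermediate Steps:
Y(-120, b(0)) - 17494 = 184*(-120) - 17494 = -22080 - 17494 = -39574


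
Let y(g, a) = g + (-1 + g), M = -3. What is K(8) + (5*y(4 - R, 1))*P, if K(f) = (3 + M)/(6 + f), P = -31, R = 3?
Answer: -155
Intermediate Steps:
K(f) = 0 (K(f) = (3 - 3)/(6 + f) = 0/(6 + f) = 0)
y(g, a) = -1 + 2*g
K(8) + (5*y(4 - R, 1))*P = 0 + (5*(-1 + 2*(4 - 1*3)))*(-31) = 0 + (5*(-1 + 2*(4 - 3)))*(-31) = 0 + (5*(-1 + 2*1))*(-31) = 0 + (5*(-1 + 2))*(-31) = 0 + (5*1)*(-31) = 0 + 5*(-31) = 0 - 155 = -155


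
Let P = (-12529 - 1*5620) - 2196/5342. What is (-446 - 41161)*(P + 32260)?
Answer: -1568142158481/2671 ≈ -5.8710e+8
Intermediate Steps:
P = -48477077/2671 (P = (-12529 - 5620) - 2196*1/5342 = -18149 - 1098/2671 = -48477077/2671 ≈ -18149.)
(-446 - 41161)*(P + 32260) = (-446 - 41161)*(-48477077/2671 + 32260) = -41607*37689383/2671 = -1568142158481/2671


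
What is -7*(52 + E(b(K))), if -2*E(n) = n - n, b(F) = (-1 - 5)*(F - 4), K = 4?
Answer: -364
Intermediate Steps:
b(F) = 24 - 6*F (b(F) = -6*(-4 + F) = 24 - 6*F)
E(n) = 0 (E(n) = -(n - n)/2 = -1/2*0 = 0)
-7*(52 + E(b(K))) = -7*(52 + 0) = -7*52 = -364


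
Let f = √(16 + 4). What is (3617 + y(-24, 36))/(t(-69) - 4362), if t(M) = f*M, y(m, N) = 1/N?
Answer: -94664851/113590944 + 2994899*√5/113590944 ≈ -0.77443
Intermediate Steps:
f = 2*√5 (f = √20 = 2*√5 ≈ 4.4721)
t(M) = 2*M*√5 (t(M) = (2*√5)*M = 2*M*√5)
(3617 + y(-24, 36))/(t(-69) - 4362) = (3617 + 1/36)/(2*(-69)*√5 - 4362) = (3617 + 1/36)/(-138*√5 - 4362) = 130213/(36*(-4362 - 138*√5))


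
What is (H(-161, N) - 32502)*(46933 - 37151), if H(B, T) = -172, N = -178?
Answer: -319617068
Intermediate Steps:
(H(-161, N) - 32502)*(46933 - 37151) = (-172 - 32502)*(46933 - 37151) = -32674*9782 = -319617068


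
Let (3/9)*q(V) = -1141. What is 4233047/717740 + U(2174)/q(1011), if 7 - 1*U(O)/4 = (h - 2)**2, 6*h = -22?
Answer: 131056315889/22111416180 ≈ 5.9271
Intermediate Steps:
h = -11/3 (h = (1/6)*(-22) = -11/3 ≈ -3.6667)
q(V) = -3423 (q(V) = 3*(-1141) = -3423)
U(O) = -904/9 (U(O) = 28 - 4*(-11/3 - 2)**2 = 28 - 4*(-17/3)**2 = 28 - 4*289/9 = 28 - 1156/9 = -904/9)
4233047/717740 + U(2174)/q(1011) = 4233047/717740 - 904/9/(-3423) = 4233047*(1/717740) - 904/9*(-1/3423) = 4233047/717740 + 904/30807 = 131056315889/22111416180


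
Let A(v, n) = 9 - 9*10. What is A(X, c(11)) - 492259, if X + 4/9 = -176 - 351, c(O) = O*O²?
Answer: -492340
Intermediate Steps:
c(O) = O³
X = -4747/9 (X = -4/9 + (-176 - 351) = -4/9 - 527 = -4747/9 ≈ -527.44)
A(v, n) = -81 (A(v, n) = 9 - 90 = -81)
A(X, c(11)) - 492259 = -81 - 492259 = -492340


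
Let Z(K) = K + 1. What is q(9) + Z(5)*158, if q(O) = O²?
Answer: 1029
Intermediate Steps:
Z(K) = 1 + K
q(9) + Z(5)*158 = 9² + (1 + 5)*158 = 81 + 6*158 = 81 + 948 = 1029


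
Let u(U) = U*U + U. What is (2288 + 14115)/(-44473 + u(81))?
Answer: -16403/37831 ≈ -0.43359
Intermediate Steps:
u(U) = U + U² (u(U) = U² + U = U + U²)
(2288 + 14115)/(-44473 + u(81)) = (2288 + 14115)/(-44473 + 81*(1 + 81)) = 16403/(-44473 + 81*82) = 16403/(-44473 + 6642) = 16403/(-37831) = 16403*(-1/37831) = -16403/37831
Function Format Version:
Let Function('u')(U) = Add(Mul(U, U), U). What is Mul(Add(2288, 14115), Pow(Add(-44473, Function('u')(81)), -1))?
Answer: Rational(-16403, 37831) ≈ -0.43359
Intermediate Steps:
Function('u')(U) = Add(U, Pow(U, 2)) (Function('u')(U) = Add(Pow(U, 2), U) = Add(U, Pow(U, 2)))
Mul(Add(2288, 14115), Pow(Add(-44473, Function('u')(81)), -1)) = Mul(Add(2288, 14115), Pow(Add(-44473, Mul(81, Add(1, 81))), -1)) = Mul(16403, Pow(Add(-44473, Mul(81, 82)), -1)) = Mul(16403, Pow(Add(-44473, 6642), -1)) = Mul(16403, Pow(-37831, -1)) = Mul(16403, Rational(-1, 37831)) = Rational(-16403, 37831)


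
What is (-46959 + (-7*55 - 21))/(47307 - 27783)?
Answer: -47365/19524 ≈ -2.4260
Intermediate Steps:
(-46959 + (-7*55 - 21))/(47307 - 27783) = (-46959 + (-385 - 21))/19524 = (-46959 - 406)*(1/19524) = -47365*1/19524 = -47365/19524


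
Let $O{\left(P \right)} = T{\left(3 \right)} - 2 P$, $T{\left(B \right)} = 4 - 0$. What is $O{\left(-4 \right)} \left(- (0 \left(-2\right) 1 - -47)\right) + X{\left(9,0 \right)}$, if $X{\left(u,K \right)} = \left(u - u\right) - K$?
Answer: $-564$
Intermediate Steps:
$T{\left(B \right)} = 4$ ($T{\left(B \right)} = 4 + 0 = 4$)
$X{\left(u,K \right)} = - K$ ($X{\left(u,K \right)} = 0 - K = - K$)
$O{\left(P \right)} = 4 - 2 P$
$O{\left(-4 \right)} \left(- (0 \left(-2\right) 1 - -47)\right) + X{\left(9,0 \right)} = \left(4 - -8\right) \left(- (0 \left(-2\right) 1 - -47)\right) - 0 = \left(4 + 8\right) \left(- (0 \cdot 1 + 47)\right) + 0 = 12 \left(- (0 + 47)\right) + 0 = 12 \left(\left(-1\right) 47\right) + 0 = 12 \left(-47\right) + 0 = -564 + 0 = -564$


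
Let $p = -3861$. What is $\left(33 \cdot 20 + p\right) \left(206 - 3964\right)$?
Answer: $12029358$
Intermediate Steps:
$\left(33 \cdot 20 + p\right) \left(206 - 3964\right) = \left(33 \cdot 20 - 3861\right) \left(206 - 3964\right) = \left(660 - 3861\right) \left(-3758\right) = \left(-3201\right) \left(-3758\right) = 12029358$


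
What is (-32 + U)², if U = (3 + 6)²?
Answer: 2401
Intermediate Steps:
U = 81 (U = 9² = 81)
(-32 + U)² = (-32 + 81)² = 49² = 2401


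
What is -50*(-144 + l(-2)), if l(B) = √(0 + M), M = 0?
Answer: 7200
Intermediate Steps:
l(B) = 0 (l(B) = √(0 + 0) = √0 = 0)
-50*(-144 + l(-2)) = -50*(-144 + 0) = -50*(-144) = 7200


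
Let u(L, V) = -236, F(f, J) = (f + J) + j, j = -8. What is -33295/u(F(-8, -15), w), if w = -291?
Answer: 33295/236 ≈ 141.08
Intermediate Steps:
F(f, J) = -8 + J + f (F(f, J) = (f + J) - 8 = (J + f) - 8 = -8 + J + f)
-33295/u(F(-8, -15), w) = -33295/(-236) = -33295*(-1/236) = 33295/236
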